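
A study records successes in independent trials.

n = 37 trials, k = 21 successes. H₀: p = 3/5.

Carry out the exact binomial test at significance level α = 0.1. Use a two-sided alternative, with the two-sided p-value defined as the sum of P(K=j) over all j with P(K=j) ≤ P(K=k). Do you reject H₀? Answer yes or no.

reject H₀: no

Exact binomial: n=37, k=21, p₀=3/5=0.6000
P(X=j) = C(n,j)·p₀^j·(1−p₀)^(n−j); p = Σ P(X=j) over j with P(X=j) ≤ P(X=21)
p-value (two-sided) = 0.73819
At α=0.1: p ≥ α → fail to reject H₀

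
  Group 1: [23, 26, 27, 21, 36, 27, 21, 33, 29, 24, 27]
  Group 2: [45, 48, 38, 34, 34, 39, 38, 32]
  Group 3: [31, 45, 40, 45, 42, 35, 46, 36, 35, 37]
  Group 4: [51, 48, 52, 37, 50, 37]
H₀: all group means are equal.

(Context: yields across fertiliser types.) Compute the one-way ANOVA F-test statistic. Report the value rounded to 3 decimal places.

test statistic = 18.895

Group means [26.73, 38.50, 39.20, 45.83], grand mean 36.257
SSB = Σnᵢ(x̄ᵢ−x̄)² = 1676.071; SSW = ΣΣ(x−x̄ᵢ)² = 916.615
MSB = 1676.071/3 = 558.6902; MSW = 916.615/31 = 29.5682
F = MSB/MSW = 18.8949
df = (3, 31)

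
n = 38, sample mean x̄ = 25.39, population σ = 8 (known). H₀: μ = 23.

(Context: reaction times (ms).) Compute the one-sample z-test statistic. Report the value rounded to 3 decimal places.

SE = σ/√n = 8/√38 = 1.2978
z = (x̄−μ₀)/SE = (25.39−23)/1.2978 = 1.8416

test statistic = 1.842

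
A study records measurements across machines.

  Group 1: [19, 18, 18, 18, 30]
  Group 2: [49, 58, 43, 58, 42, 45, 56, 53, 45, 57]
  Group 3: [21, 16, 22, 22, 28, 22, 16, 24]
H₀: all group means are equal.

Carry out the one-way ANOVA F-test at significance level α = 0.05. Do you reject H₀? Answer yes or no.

reject H₀: yes

Group means [20.60, 50.60, 21.38], grand mean 33.913
SSB = Σnᵢ(x̄ᵢ−x̄)² = 4928.351; SSW = ΣΣ(x−x̄ᵢ)² = 603.475
MSB = 4928.351/2 = 2464.1755; MSW = 603.475/20 = 30.1738
F = MSB/MSW = 81.6662
df = (2, 20)
p-value (upper-tail) = 0.00000
At α=0.05: p < α → reject H₀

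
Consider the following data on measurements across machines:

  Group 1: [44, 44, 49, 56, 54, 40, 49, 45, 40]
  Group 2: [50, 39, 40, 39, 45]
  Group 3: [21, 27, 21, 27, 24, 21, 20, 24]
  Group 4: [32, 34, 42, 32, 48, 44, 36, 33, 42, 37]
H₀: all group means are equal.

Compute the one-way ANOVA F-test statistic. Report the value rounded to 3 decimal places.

Group means [46.78, 42.60, 23.12, 38.00], grand mean 37.469
SSB = Σnᵢ(x̄ᵢ−x̄)² = 2560.338; SSW = ΣΣ(x−x̄ᵢ)² = 691.631
MSB = 2560.338/3 = 853.4461; MSW = 691.631/28 = 24.7011
F = MSB/MSW = 34.5509
df = (3, 28)

test statistic = 34.551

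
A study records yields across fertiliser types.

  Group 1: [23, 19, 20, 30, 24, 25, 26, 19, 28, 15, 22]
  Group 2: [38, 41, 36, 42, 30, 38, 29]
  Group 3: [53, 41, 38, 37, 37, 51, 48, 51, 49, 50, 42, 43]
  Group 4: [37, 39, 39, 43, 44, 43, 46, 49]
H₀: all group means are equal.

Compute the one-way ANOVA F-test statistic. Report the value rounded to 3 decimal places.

Group means [22.82, 36.29, 45.00, 42.50], grand mean 36.447
SSB = Σnᵢ(x̄ᵢ−x̄)² = 3214.330; SSW = ΣΣ(x−x̄ᵢ)² = 851.065
MSB = 3214.330/3 = 1071.4433; MSW = 851.065/34 = 25.0313
F = MSB/MSW = 42.8041
df = (3, 34)

test statistic = 42.804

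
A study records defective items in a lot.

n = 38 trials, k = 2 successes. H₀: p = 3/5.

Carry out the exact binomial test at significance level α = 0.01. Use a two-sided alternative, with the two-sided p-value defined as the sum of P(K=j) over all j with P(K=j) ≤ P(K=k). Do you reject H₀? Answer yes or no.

reject H₀: yes

Exact binomial: n=38, k=2, p₀=3/5=0.6000
P(X=j) = C(n,j)·p₀^j·(1−p₀)^(n−j); p = Σ P(X=j) over j with P(X=j) ≤ P(X=2)
p-value (two-sided) = 0.00000
At α=0.01: p < α → reject H₀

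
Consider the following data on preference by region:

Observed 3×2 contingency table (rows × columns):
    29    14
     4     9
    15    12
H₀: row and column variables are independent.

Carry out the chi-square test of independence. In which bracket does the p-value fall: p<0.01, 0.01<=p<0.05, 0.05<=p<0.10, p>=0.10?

p-value bracket: 0.05<=p<0.10

Row totals [43, 13, 27], col totals [48, 35], n=83
χ² = (29−24.87)²/24.87 + (14−18.13)²/18.13 + (4−7.52)²/7.52 + (9−5.48)²/5.48 + (15−15.61)²/15.61 + (12−11.39)²/11.39 = 5.5900
df = 2
p-value (upper-tail) = 0.06112
→ bracket: 0.05<=p<0.10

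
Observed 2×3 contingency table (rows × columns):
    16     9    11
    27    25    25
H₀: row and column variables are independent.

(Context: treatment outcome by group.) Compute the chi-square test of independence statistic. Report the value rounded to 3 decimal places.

Row totals [36, 77], col totals [43, 34, 36], n=113
χ² = (16−13.70)²/13.70 + (9−10.83)²/10.83 + (11−11.47)²/11.47 + (27−29.30)²/29.30 + (25−23.17)²/23.17 + (25−24.53)²/24.53 = 1.0499
df = 2

test statistic = 1.050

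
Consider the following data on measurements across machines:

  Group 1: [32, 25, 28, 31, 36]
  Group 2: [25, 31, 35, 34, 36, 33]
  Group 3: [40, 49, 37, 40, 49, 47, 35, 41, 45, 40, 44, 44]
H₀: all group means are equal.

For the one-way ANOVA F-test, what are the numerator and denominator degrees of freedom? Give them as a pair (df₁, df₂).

k = 3 groups, N = 23 total
df = (k−1, N−k) = (3−1, 23−3) = (2, 20)

degrees of freedom = [2, 20]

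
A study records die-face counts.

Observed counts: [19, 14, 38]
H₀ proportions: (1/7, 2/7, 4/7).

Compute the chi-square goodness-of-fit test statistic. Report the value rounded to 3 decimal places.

test statistic = 9.845

n = 71; E_i = n·p_i = [10.14, 20.29, 40.57]
χ² = (19−10.14)²/10.14 + (14−20.29)²/20.29 + (38−40.57)²/40.57 = 9.8451
df = 2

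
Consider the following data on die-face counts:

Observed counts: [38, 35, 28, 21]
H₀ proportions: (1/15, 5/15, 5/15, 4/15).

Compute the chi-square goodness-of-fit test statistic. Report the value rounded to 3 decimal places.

n = 122; E_i = n·p_i = [8.13, 40.67, 40.67, 32.53]
χ² = (38−8.13)²/8.13 + (35−40.67)²/40.67 + (28−40.67)²/40.67 + (21−32.53)²/32.53 = 118.4980
df = 3

test statistic = 118.498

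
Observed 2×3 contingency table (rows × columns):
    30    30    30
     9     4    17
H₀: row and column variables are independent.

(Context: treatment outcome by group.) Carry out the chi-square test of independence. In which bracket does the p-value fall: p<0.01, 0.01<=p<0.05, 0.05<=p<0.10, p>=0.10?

p-value bracket: 0.01<=p<0.05

Row totals [90, 30], col totals [39, 34, 47], n=120
χ² = (30−29.25)²/29.25 + (30−25.50)²/25.50 + (30−35.25)²/35.25 + (9−9.75)²/9.75 + (4−8.50)²/8.50 + (17−11.75)²/11.75 = 6.3811
df = 2
p-value (upper-tail) = 0.04115
→ bracket: 0.01<=p<0.05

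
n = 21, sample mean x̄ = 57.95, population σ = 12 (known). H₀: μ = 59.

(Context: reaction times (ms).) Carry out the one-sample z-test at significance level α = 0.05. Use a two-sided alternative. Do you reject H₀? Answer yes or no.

SE = σ/√n = 12/√21 = 2.6186
z = (x̄−μ₀)/SE = (57.95−59)/2.6186 = -0.4010
p-value (two-sided) = 0.68844
At α=0.05: p ≥ α → fail to reject H₀

reject H₀: no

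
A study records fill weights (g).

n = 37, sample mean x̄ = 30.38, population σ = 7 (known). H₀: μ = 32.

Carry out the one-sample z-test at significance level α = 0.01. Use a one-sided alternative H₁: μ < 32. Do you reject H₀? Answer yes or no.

SE = σ/√n = 7/√37 = 1.1508
z = (x̄−μ₀)/SE = (30.38−32)/1.1508 = -1.4077
p-value (one-sided, H₁ less) = 0.07961
At α=0.01: p ≥ α → fail to reject H₀

reject H₀: no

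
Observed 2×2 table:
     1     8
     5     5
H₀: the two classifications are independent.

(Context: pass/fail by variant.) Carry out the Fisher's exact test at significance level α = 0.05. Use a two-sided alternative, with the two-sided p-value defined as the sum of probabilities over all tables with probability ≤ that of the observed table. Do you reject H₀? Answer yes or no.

Margins: r₁=9, r₂=10, c₁=6, c₂=13, n=19
p_obs = C(9,1)·C(10,5)/C(19,6); sum pmf over tables with pmf ≤ p_obs
p-value (two-sided) = 0.14087
At α=0.05: p ≥ α → fail to reject H₀

reject H₀: no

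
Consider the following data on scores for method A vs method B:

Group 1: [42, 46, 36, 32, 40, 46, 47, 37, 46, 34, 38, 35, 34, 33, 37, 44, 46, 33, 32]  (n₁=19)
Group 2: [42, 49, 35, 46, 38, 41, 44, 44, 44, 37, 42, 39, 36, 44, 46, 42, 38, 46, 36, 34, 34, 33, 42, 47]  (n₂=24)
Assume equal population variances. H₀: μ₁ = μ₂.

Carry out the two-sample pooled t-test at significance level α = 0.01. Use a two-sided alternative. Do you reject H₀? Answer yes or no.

reject H₀: no

x̄₁=38.842, s₁=5.520, n₁=19
x̄₂=40.792, s₂=4.662, n₂=24
s_p² = [18·5.520² + 23·4.662²]/41 = 25.5728
SE = √(s_p²·(1/19+1/24)) = 1.5529
t = (38.842−40.792)/1.5529 = -1.2554
df = 41
p-value (two-sided) = 0.21643
At α=0.01: p ≥ α → fail to reject H₀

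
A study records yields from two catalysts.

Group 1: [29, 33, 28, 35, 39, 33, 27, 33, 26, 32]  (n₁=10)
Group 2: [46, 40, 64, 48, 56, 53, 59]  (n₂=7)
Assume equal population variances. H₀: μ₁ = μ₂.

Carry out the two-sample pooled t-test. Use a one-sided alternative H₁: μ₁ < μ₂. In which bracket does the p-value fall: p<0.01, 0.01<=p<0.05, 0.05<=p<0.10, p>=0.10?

x̄₁=31.500, s₁=4.007, n₁=10
x̄₂=52.286, s₂=8.220, n₂=7
s_p² = [9·4.007² + 6·8.220²]/15 = 36.6619
SE = √(s_p²·(1/10+1/7)) = 2.9839
t = (31.500−52.286)/2.9839 = -6.9660
df = 15
p-value (one-sided, H₁ less) = 0.00000
→ bracket: p<0.01

p-value bracket: p<0.01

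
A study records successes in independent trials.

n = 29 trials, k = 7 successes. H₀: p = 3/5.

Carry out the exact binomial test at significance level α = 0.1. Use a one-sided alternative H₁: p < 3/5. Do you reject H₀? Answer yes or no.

reject H₀: yes

Exact binomial: n=29, k=7, p₀=3/5=0.6000
P(X≤7) from Σ C(n,i)·p₀^i·(1−p₀)^(n−i)
p-value (one-sided, H₁ less) = 0.00010
At α=0.1: p < α → reject H₀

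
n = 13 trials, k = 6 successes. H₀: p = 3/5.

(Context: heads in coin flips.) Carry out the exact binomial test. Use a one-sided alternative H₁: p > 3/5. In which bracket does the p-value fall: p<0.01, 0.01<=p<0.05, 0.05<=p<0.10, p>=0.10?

Exact binomial: n=13, k=6, p₀=3/5=0.6000
P(X≥6) from Σ C(n,i)·p₀^i·(1−p₀)^(n−i)
p-value (one-sided, H₁ greater) = 0.90233
→ bracket: p>=0.10

p-value bracket: p>=0.10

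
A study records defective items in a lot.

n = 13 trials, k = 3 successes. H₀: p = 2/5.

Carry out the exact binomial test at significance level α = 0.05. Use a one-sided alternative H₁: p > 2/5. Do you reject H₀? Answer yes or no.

reject H₀: no

Exact binomial: n=13, k=3, p₀=2/5=0.4000
P(X≥3) from Σ C(n,i)·p₀^i·(1−p₀)^(n−i)
p-value (one-sided, H₁ greater) = 0.94210
At α=0.05: p ≥ α → fail to reject H₀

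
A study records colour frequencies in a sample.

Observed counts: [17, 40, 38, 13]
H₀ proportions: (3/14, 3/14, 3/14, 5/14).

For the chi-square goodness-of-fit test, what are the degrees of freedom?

df = k − 1 = 4 − 1 = 3

degrees of freedom = 3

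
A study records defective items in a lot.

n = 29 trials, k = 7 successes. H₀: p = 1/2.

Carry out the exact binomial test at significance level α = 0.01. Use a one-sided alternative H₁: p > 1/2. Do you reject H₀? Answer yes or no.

reject H₀: no

Exact binomial: n=29, k=7, p₀=1/2=0.5000
P(X≥7) from Σ C(n,i)·p₀^i·(1−p₀)^(n−i)
p-value (one-sided, H₁ greater) = 0.99884
At α=0.01: p ≥ α → fail to reject H₀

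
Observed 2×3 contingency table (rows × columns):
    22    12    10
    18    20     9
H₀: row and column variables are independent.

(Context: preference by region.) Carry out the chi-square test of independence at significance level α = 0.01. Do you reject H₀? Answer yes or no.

reject H₀: no

Row totals [44, 47], col totals [40, 32, 19], n=91
χ² = (22−19.34)²/19.34 + (12−15.47)²/15.47 + (10−9.19)²/9.19 + (18−20.66)²/20.66 + (20−16.53)²/16.53 + (9−9.81)²/9.81 = 2.3563
df = 2
p-value (upper-tail) = 0.30785
At α=0.01: p ≥ α → fail to reject H₀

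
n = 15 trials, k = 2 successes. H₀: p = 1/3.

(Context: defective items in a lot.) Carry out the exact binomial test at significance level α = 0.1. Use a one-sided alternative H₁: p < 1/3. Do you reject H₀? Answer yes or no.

Exact binomial: n=15, k=2, p₀=1/3=0.3333
P(X≤2) from Σ C(n,i)·p₀^i·(1−p₀)^(n−i)
p-value (one-sided, H₁ less) = 0.07936
At α=0.1: p < α → reject H₀

reject H₀: yes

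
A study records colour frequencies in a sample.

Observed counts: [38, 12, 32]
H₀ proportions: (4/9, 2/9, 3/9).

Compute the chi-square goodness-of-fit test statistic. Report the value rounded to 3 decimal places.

test statistic = 2.988

n = 82; E_i = n·p_i = [36.44, 18.22, 27.33]
χ² = (38−36.44)²/36.44 + (12−18.22)²/18.22 + (32−27.33)²/27.33 = 2.9878
df = 2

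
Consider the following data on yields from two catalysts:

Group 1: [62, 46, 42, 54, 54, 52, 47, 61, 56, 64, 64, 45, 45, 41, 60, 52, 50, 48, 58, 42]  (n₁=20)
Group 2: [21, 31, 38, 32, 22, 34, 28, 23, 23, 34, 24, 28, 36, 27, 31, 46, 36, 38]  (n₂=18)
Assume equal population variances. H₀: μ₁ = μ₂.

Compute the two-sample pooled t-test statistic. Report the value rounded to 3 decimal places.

test statistic = 9.164

x̄₁=52.150, s₁=7.583, n₁=20
x̄₂=30.667, s₂=6.782, n₂=18
s_p² = [19·7.583² + 17·6.782²]/36 = 52.0708
SE = √(s_p²·(1/20+1/18)) = 2.3444
t = (52.150−30.667)/2.3444 = 9.1636
df = 36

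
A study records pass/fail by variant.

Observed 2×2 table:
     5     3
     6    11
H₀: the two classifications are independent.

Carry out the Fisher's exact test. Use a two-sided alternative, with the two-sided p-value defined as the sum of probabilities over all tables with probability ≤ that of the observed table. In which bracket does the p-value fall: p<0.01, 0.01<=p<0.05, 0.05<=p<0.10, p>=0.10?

Margins: r₁=8, r₂=17, c₁=11, c₂=14, n=25
p_obs = C(8,5)·C(17,6)/C(25,11); sum pmf over tables with pmf ≤ p_obs
p-value (two-sided) = 0.38917
→ bracket: p>=0.10

p-value bracket: p>=0.10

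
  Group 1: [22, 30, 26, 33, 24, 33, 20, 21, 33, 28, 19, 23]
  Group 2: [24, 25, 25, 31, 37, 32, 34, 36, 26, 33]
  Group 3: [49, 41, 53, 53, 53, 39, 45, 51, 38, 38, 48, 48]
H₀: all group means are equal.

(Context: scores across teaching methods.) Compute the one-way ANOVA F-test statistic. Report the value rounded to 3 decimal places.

Group means [26.00, 30.30, 46.33], grand mean 34.441
SSB = Σnᵢ(x̄ᵢ−x̄)² = 2723.616; SSW = ΣΣ(x−x̄ᵢ)² = 912.767
MSB = 2723.616/2 = 1361.8078; MSW = 912.767/31 = 29.4441
F = MSB/MSW = 46.2506
df = (2, 31)

test statistic = 46.251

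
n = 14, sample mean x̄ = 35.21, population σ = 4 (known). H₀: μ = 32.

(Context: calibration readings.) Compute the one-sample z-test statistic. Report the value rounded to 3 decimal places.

SE = σ/√n = 4/√14 = 1.0690
z = (x̄−μ₀)/SE = (35.21−32)/1.0690 = 3.0027

test statistic = 3.003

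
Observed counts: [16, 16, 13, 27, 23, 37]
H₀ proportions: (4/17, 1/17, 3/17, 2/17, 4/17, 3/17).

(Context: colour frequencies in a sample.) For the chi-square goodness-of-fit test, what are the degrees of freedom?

df = k − 1 = 6 − 1 = 5

degrees of freedom = 5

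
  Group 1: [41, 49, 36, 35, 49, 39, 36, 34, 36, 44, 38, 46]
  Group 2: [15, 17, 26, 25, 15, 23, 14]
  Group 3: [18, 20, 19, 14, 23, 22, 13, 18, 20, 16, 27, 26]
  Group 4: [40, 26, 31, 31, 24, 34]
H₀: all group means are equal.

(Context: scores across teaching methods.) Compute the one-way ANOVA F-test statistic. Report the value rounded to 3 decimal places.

test statistic = 41.160

Group means [40.25, 19.29, 19.67, 31.00], grand mean 28.108
SSB = Σnᵢ(x̄ᵢ−x̄)² = 3219.222; SSW = ΣΣ(x−x̄ᵢ)² = 860.345
MSB = 3219.222/3 = 1073.0741; MSW = 860.345/33 = 26.0711
F = MSB/MSW = 41.1596
df = (3, 33)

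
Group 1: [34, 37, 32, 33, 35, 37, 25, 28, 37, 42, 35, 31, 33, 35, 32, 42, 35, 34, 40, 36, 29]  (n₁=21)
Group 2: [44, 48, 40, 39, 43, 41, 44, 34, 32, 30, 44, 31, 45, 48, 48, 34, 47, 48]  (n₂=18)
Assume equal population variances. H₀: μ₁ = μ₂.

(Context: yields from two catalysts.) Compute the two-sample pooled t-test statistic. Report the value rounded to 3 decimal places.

x̄₁=34.381, s₁=4.225, n₁=21
x̄₂=41.111, s₂=6.342, n₂=18
s_p² = [20·4.225² + 17·6.342²]/37 = 28.1278
SE = √(s_p²·(1/21+1/18)) = 1.7035
t = (34.381−41.111)/1.7035 = -3.9507
df = 37

test statistic = -3.951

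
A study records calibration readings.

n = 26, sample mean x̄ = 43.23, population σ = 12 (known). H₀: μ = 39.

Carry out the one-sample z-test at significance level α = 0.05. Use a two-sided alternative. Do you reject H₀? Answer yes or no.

SE = σ/√n = 12/√26 = 2.3534
z = (x̄−μ₀)/SE = (43.23−39)/2.3534 = 1.7974
p-value (two-sided) = 0.07227
At α=0.05: p ≥ α → fail to reject H₀

reject H₀: no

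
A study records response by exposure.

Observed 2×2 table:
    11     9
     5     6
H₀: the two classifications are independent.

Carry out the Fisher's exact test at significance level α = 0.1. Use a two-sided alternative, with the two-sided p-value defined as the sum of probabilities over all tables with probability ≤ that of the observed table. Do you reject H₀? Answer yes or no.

reject H₀: no

Margins: r₁=20, r₂=11, c₁=16, c₂=15, n=31
p_obs = C(20,11)·C(11,5)/C(31,16); sum pmf over tables with pmf ≤ p_obs
p-value (two-sided) = 0.71599
At α=0.1: p ≥ α → fail to reject H₀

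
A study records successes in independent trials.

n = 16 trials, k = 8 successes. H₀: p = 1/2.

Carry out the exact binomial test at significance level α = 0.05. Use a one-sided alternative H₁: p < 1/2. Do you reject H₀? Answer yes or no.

Exact binomial: n=16, k=8, p₀=1/2=0.5000
P(X≤8) from Σ C(n,i)·p₀^i·(1−p₀)^(n−i)
p-value (one-sided, H₁ less) = 0.59819
At α=0.05: p ≥ α → fail to reject H₀

reject H₀: no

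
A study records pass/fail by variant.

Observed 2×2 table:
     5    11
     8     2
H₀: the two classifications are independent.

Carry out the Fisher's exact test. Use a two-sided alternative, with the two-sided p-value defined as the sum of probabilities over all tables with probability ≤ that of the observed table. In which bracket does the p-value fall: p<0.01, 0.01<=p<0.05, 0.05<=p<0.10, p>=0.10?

Margins: r₁=16, r₂=10, c₁=13, c₂=13, n=26
p_obs = C(16,5)·C(10,8)/C(26,13); sum pmf over tables with pmf ≤ p_obs
p-value (two-sided) = 0.04141
→ bracket: 0.01<=p<0.05

p-value bracket: 0.01<=p<0.05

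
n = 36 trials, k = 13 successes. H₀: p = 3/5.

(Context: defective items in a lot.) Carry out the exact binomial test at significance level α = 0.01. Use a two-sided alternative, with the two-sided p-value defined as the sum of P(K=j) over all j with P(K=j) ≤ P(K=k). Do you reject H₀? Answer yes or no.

reject H₀: yes

Exact binomial: n=36, k=13, p₀=3/5=0.6000
P(X=j) = C(n,j)·p₀^j·(1−p₀)^(n−j); p = Σ P(X=j) over j with P(X=j) ≤ P(X=13)
p-value (two-sided) = 0.00565
At α=0.01: p < α → reject H₀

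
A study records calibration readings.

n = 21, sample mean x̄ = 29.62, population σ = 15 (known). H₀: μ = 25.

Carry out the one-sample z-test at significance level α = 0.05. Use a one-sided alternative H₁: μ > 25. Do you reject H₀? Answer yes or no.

SE = σ/√n = 15/√21 = 3.2733
z = (x̄−μ₀)/SE = (29.62−25)/3.2733 = 1.4114
p-value (one-sided, H₁ greater) = 0.07906
At α=0.05: p ≥ α → fail to reject H₀

reject H₀: no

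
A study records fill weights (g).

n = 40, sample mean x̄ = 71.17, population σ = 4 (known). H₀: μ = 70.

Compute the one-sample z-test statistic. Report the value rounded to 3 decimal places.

SE = σ/√n = 4/√40 = 0.6325
z = (x̄−μ₀)/SE = (71.17−70)/0.6325 = 1.8499

test statistic = 1.850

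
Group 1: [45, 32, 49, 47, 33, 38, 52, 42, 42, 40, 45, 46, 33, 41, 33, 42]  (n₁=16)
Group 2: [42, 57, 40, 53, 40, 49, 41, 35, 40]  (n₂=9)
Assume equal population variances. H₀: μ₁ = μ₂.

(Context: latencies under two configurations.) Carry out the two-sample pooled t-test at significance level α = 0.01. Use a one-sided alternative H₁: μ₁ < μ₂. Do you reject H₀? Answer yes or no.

reject H₀: no

x̄₁=41.250, s₁=6.126, n₁=16
x̄₂=44.111, s₂=7.219, n₂=9
s_p² = [15·6.126² + 8·7.219²]/23 = 42.6039
SE = √(s_p²·(1/16+1/9)) = 2.7197
t = (41.250−44.111)/2.7197 = -1.0520
df = 23
p-value (one-sided, H₁ less) = 0.15186
At α=0.01: p ≥ α → fail to reject H₀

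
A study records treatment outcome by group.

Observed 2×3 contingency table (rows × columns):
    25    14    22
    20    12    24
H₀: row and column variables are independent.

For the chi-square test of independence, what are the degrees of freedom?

df = (r−1)(c−1) = (2−1)·(3−1) = 2

degrees of freedom = 2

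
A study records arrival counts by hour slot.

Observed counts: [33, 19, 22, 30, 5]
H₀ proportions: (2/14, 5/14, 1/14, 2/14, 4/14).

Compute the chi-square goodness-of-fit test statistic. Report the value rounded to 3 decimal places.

n = 109; E_i = n·p_i = [15.57, 38.93, 7.79, 15.57, 31.14]
χ² = (33−15.57)²/15.57 + (19−38.93)²/38.93 + (22−7.79)²/7.79 + (30−15.57)²/15.57 + (5−31.14)²/31.14 = 90.9752
df = 4

test statistic = 90.975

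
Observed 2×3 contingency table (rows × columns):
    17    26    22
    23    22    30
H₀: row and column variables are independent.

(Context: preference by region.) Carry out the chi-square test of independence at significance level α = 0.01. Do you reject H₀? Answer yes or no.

Row totals [65, 75], col totals [40, 48, 52], n=140
χ² = (17−18.57)²/18.57 + (26−22.29)²/22.29 + (22−24.14)²/24.14 + (23−21.43)²/21.43 + (22−25.71)²/25.71 + (30−27.86)²/27.86 = 1.7588
df = 2
p-value (upper-tail) = 0.41503
At α=0.01: p ≥ α → fail to reject H₀

reject H₀: no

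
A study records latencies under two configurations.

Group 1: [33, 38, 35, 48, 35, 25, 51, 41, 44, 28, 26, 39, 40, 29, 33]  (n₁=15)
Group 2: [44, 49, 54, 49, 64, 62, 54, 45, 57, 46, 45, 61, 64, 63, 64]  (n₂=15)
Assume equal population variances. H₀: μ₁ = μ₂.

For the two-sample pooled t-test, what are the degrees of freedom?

degrees of freedom = 28

df = n₁ + n₂ − 2 = 15 + 15 − 2 = 28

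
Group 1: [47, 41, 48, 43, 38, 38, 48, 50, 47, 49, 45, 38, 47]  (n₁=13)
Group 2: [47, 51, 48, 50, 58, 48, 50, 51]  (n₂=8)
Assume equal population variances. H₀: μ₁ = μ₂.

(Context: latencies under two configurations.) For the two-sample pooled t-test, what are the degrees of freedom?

df = n₁ + n₂ − 2 = 13 + 8 − 2 = 19

degrees of freedom = 19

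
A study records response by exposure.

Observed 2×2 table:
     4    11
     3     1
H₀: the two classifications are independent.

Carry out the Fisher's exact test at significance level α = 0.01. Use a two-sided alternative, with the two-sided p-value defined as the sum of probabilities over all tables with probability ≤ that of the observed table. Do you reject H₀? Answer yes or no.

reject H₀: no

Margins: r₁=15, r₂=4, c₁=7, c₂=12, n=19
p_obs = C(15,4)·C(4,3)/C(19,7); sum pmf over tables with pmf ≤ p_obs
p-value (two-sided) = 0.11739
At α=0.01: p ≥ α → fail to reject H₀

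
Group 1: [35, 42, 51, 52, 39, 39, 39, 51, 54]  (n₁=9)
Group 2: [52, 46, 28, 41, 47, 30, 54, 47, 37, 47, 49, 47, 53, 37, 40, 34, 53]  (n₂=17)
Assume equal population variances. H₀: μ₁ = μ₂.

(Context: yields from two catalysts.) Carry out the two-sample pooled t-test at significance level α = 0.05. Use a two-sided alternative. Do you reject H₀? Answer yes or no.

reject H₀: no

x̄₁=44.667, s₁=7.228, n₁=9
x̄₂=43.647, s₂=8.154, n₂=17
s_p² = [8·7.228² + 16·8.154²]/24 = 61.7451
SE = √(s_p²·(1/9+1/17)) = 3.2392
t = (44.667−43.647)/3.2392 = 0.3148
df = 24
p-value (two-sided) = 0.75566
At α=0.05: p ≥ α → fail to reject H₀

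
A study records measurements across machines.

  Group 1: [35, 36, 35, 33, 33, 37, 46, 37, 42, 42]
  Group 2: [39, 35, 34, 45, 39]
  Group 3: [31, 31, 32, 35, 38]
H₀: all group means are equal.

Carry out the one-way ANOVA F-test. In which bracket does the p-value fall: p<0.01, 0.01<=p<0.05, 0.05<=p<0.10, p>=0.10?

Group means [37.60, 38.40, 33.40], grand mean 36.750
SSB = Σnᵢ(x̄ᵢ−x̄)² = 76.950; SSW = ΣΣ(x−x̄ᵢ)² = 280.800
MSB = 76.950/2 = 38.4750; MSW = 280.800/17 = 16.5176
F = MSB/MSW = 2.3293
df = (2, 17)
p-value (upper-tail) = 0.12763
→ bracket: p>=0.10

p-value bracket: p>=0.10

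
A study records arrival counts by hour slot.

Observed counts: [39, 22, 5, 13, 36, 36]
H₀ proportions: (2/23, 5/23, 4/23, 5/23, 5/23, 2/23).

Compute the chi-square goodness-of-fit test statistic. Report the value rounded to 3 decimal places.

n = 151; E_i = n·p_i = [13.13, 32.83, 26.26, 32.83, 32.83, 13.13]
χ² = (39−13.13)²/13.13 + (22−32.83)²/32.83 + (5−26.26)²/26.26 + (13−32.83)²/32.83 + (36−32.83)²/32.83 + (36−13.13)²/13.13 = 123.8652
df = 5

test statistic = 123.865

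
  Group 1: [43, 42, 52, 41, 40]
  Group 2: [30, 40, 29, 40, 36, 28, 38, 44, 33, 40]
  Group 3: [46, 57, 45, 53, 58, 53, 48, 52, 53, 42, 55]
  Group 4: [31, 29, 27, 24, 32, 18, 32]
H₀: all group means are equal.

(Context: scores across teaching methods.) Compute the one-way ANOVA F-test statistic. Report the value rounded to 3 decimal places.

Group means [43.60, 35.80, 51.09, 27.57], grand mean 40.333
SSB = Σnᵢ(x̄ᵢ−x̄)² = 2671.910; SSW = ΣΣ(x−x̄ᵢ)² = 789.423
MSB = 2671.910/3 = 890.6367; MSW = 789.423/29 = 27.2215
F = MSB/MSW = 32.7181
df = (3, 29)

test statistic = 32.718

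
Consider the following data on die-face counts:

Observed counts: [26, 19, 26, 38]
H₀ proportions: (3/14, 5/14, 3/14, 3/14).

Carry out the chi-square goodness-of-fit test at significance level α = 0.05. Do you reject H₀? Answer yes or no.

n = 109; E_i = n·p_i = [23.36, 38.93, 23.36, 23.36]
χ² = (26−23.36)²/23.36 + (19−38.93)²/38.93 + (26−23.36)²/23.36 + (38−23.36)²/23.36 = 19.9798
df = 3
p-value (upper-tail) = 0.00017
At α=0.05: p < α → reject H₀

reject H₀: yes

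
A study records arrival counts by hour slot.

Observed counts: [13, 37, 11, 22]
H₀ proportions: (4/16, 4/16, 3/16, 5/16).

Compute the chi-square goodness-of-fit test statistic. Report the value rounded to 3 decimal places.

n = 83; E_i = n·p_i = [20.75, 20.75, 15.56, 25.94]
χ² = (13−20.75)²/20.75 + (37−20.75)²/20.75 + (11−15.56)²/15.56 + (22−25.94)²/25.94 = 17.5558
df = 3

test statistic = 17.556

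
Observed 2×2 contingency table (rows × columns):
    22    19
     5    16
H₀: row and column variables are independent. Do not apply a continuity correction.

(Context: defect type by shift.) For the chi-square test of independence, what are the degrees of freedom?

degrees of freedom = 1

df = (r−1)(c−1) = (2−1)·(2−1) = 1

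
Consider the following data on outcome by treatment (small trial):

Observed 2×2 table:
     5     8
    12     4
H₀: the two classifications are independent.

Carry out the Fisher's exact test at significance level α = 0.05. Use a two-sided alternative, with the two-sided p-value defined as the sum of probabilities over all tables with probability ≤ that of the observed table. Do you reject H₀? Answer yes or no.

reject H₀: no

Margins: r₁=13, r₂=16, c₁=17, c₂=12, n=29
p_obs = C(13,5)·C(16,12)/C(29,17); sum pmf over tables with pmf ≤ p_obs
p-value (two-sided) = 0.06670
At α=0.05: p ≥ α → fail to reject H₀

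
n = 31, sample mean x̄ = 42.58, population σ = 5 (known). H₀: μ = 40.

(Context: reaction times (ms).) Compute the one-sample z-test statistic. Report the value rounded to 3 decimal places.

SE = σ/√n = 5/√31 = 0.8980
z = (x̄−μ₀)/SE = (42.58−40)/0.8980 = 2.8730

test statistic = 2.873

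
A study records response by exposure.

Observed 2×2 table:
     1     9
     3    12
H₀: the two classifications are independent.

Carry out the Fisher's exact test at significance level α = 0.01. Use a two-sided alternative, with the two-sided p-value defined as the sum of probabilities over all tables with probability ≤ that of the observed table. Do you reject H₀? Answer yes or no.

reject H₀: no

Margins: r₁=10, r₂=15, c₁=4, c₂=21, n=25
p_obs = C(10,1)·C(15,3)/C(25,4); sum pmf over tables with pmf ≤ p_obs
p-value (two-sided) = 0.62648
At α=0.01: p ≥ α → fail to reject H₀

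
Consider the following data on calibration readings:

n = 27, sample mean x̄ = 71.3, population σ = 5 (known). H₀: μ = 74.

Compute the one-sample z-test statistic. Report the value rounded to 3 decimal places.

test statistic = -2.806

SE = σ/√n = 5/√27 = 0.9623
z = (x̄−μ₀)/SE = (71.3−74)/0.9623 = -2.8059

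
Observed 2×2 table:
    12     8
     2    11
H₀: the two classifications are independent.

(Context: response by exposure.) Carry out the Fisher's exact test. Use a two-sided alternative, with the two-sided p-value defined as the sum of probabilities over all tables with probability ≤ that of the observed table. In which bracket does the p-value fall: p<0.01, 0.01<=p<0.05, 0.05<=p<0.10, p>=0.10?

Margins: r₁=20, r₂=13, c₁=14, c₂=19, n=33
p_obs = C(20,12)·C(13,2)/C(33,14); sum pmf over tables with pmf ≤ p_obs
p-value (two-sided) = 0.01508
→ bracket: 0.01<=p<0.05

p-value bracket: 0.01<=p<0.05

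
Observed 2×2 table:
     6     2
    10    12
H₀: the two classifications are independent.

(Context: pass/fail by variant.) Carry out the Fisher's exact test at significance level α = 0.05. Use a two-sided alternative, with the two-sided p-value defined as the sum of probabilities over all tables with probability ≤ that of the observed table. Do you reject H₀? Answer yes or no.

reject H₀: no

Margins: r₁=8, r₂=22, c₁=16, c₂=14, n=30
p_obs = C(8,6)·C(22,10)/C(30,16); sum pmf over tables with pmf ≤ p_obs
p-value (two-sided) = 0.22553
At α=0.05: p ≥ α → fail to reject H₀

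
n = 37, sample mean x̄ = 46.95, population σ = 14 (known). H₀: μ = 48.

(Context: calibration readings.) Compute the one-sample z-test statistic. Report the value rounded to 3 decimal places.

SE = σ/√n = 14/√37 = 2.3016
z = (x̄−μ₀)/SE = (46.95−48)/2.3016 = -0.4562

test statistic = -0.456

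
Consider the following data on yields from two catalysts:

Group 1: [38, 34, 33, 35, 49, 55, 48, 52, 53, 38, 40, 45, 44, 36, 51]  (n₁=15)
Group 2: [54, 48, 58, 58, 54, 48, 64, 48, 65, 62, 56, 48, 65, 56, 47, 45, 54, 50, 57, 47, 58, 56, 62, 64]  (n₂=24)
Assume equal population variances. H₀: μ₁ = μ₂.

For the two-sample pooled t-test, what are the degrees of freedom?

df = n₁ + n₂ − 2 = 15 + 24 − 2 = 37

degrees of freedom = 37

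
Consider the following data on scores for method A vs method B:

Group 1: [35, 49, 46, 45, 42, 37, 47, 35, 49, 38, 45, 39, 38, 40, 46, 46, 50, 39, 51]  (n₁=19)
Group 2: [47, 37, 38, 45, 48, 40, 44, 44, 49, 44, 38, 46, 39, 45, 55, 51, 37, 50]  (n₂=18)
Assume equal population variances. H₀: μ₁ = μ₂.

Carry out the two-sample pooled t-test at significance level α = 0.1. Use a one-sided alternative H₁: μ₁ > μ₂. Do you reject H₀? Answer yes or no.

reject H₀: no

x̄₁=43.000, s₁=5.228, n₁=19
x̄₂=44.278, s₂=5.267, n₂=18
s_p² = [18·5.228² + 17·5.267²]/35 = 27.5317
SE = √(s_p²·(1/19+1/18)) = 1.7259
t = (43.000−44.278)/1.7259 = -0.7404
df = 35
p-value (one-sided, H₁ greater) = 0.76799
At α=0.1: p ≥ α → fail to reject H₀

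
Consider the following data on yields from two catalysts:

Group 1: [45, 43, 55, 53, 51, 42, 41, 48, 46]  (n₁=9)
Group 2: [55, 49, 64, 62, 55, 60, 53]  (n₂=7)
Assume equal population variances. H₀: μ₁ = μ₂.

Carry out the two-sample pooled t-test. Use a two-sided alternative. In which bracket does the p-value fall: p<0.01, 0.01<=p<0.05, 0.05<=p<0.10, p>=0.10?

p-value bracket: p<0.01

x̄₁=47.111, s₁=4.986, n₁=9
x̄₂=56.857, s₂=5.336, n₂=7
s_p² = [8·4.986² + 6·5.336²]/14 = 26.4104
SE = √(s_p²·(1/9+1/7)) = 2.5899
t = (47.111−56.857)/2.5899 = -3.7631
df = 14
p-value (two-sided) = 0.00210
→ bracket: p<0.01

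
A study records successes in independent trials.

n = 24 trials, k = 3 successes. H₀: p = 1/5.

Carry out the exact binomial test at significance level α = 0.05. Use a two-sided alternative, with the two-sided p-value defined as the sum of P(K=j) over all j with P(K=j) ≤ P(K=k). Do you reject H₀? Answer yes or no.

Exact binomial: n=24, k=3, p₀=1/5=0.2000
P(X=j) = C(n,j)·p₀^j·(1−p₀)^(n−j); p = Σ P(X=j) over j with P(X=j) ≤ P(X=3)
p-value (two-sided) = 0.45279
At α=0.05: p ≥ α → fail to reject H₀

reject H₀: no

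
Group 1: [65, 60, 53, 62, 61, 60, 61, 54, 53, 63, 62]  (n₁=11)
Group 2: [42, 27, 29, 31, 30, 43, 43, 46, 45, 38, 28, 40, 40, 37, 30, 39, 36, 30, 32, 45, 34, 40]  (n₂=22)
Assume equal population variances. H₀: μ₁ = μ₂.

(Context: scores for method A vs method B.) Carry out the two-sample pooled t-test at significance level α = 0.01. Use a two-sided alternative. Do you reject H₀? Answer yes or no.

reject H₀: yes

x̄₁=59.455, s₁=4.180, n₁=11
x̄₂=36.591, s₂=6.162, n₂=22
s_p² = [10·4.180² + 21·6.162²]/31 = 31.3563
SE = √(s_p²·(1/11+1/22)) = 2.0678
t = (59.455−36.591)/2.0678 = 11.0569
df = 31
p-value (two-sided) = 0.00000
At α=0.01: p < α → reject H₀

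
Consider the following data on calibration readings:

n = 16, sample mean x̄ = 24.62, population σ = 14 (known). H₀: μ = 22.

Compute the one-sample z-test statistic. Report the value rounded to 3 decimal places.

test statistic = 0.749

SE = σ/√n = 14/√16 = 3.5000
z = (x̄−μ₀)/SE = (24.62−22)/3.5000 = 0.7486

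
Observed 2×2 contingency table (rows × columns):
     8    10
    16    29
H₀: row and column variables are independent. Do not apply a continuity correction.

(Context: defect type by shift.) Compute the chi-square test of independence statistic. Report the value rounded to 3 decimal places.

test statistic = 0.431

Row totals [18, 45], col totals [24, 39], n=63
χ² = (8−6.86)²/6.86 + (10−11.14)²/11.14 + (16−17.14)²/17.14 + (29−27.86)²/27.86 = 0.4308
df = 1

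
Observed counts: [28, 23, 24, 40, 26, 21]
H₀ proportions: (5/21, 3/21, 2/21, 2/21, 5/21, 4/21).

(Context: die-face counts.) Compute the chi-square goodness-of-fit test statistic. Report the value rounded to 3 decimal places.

test statistic = 54.039

n = 162; E_i = n·p_i = [38.57, 23.14, 15.43, 15.43, 38.57, 30.86]
χ² = (28−38.57)²/38.57 + (23−23.14)²/23.14 + (24−15.43)²/15.43 + (40−15.43)²/15.43 + (26−38.57)²/38.57 + (21−30.86)²/30.86 = 54.0386
df = 5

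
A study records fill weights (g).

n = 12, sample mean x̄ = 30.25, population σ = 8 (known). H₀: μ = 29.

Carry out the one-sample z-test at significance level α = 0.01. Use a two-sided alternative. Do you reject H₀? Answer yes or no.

SE = σ/√n = 8/√12 = 2.3094
z = (x̄−μ₀)/SE = (30.25−29)/2.3094 = 0.5413
p-value (two-sided) = 0.58832
At α=0.01: p ≥ α → fail to reject H₀

reject H₀: no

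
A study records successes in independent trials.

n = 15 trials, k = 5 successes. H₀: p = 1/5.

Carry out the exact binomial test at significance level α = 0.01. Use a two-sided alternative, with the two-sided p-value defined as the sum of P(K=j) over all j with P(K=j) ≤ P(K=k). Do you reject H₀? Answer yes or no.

reject H₀: no

Exact binomial: n=15, k=5, p₀=1/5=0.2000
P(X=j) = C(n,j)·p₀^j·(1−p₀)^(n−j); p = Σ P(X=j) over j with P(X=j) ≤ P(X=5)
p-value (two-sided) = 0.19942
At α=0.01: p ≥ α → fail to reject H₀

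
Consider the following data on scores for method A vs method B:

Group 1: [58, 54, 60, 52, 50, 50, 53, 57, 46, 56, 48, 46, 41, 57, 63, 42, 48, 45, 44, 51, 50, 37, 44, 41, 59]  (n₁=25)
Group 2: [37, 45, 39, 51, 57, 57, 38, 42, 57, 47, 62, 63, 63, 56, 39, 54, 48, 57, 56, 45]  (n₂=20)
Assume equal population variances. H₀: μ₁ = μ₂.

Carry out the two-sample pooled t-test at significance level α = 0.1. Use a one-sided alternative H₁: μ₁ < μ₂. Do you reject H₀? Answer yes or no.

x̄₁=50.080, s₁=6.800, n₁=25
x̄₂=50.650, s₂=8.707, n₂=20
s_p² = [24·6.800² + 19·8.707²]/43 = 59.3114
SE = √(s_p²·(1/25+1/20)) = 2.3104
t = (50.080−50.650)/2.3104 = -0.2467
df = 43
p-value (one-sided, H₁ less) = 0.40315
At α=0.1: p ≥ α → fail to reject H₀

reject H₀: no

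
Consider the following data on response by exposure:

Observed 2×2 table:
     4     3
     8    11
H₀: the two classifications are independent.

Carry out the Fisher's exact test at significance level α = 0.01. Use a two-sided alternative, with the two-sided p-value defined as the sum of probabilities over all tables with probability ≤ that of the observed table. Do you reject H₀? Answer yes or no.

reject H₀: no

Margins: r₁=7, r₂=19, c₁=12, c₂=14, n=26
p_obs = C(7,4)·C(19,8)/C(26,12); sum pmf over tables with pmf ≤ p_obs
p-value (two-sided) = 0.66522
At α=0.01: p ≥ α → fail to reject H₀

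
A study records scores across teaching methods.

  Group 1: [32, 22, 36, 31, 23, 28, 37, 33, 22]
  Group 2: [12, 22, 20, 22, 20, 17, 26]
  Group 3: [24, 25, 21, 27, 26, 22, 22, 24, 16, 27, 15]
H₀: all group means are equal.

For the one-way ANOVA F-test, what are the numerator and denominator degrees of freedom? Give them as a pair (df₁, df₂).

degrees of freedom = [2, 24]

k = 3 groups, N = 27 total
df = (k−1, N−k) = (3−1, 27−3) = (2, 24)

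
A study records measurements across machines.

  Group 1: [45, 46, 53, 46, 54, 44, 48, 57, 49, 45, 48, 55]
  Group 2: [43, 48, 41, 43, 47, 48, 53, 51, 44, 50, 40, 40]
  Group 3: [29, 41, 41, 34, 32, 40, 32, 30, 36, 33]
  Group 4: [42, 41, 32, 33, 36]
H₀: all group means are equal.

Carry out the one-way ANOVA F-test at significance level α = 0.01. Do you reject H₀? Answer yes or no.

Group means [49.17, 45.67, 34.80, 36.80], grand mean 42.821
SSB = Σnᵢ(x̄ᵢ−x̄)² = 1405.010; SSW = ΣΣ(x−x̄ᵢ)² = 698.733
MSB = 1405.010/3 = 468.3368; MSW = 698.733/35 = 19.9638
F = MSB/MSW = 23.4593
df = (3, 35)
p-value (upper-tail) = 0.00000
At α=0.01: p < α → reject H₀

reject H₀: yes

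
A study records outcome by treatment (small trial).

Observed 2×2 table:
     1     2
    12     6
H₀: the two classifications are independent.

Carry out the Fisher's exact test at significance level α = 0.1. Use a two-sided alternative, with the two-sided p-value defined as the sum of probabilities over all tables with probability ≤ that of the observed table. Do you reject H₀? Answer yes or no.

reject H₀: no

Margins: r₁=3, r₂=18, c₁=13, c₂=8, n=21
p_obs = C(3,1)·C(18,12)/C(21,13); sum pmf over tables with pmf ≤ p_obs
p-value (two-sided) = 0.53083
At α=0.1: p ≥ α → fail to reject H₀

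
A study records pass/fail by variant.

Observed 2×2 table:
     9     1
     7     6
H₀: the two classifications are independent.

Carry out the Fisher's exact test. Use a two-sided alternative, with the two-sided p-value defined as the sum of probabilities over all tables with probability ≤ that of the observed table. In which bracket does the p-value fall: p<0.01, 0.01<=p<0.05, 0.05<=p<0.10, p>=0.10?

Margins: r₁=10, r₂=13, c₁=16, c₂=7, n=23
p_obs = C(10,9)·C(13,7)/C(23,16); sum pmf over tables with pmf ≤ p_obs
p-value (two-sided) = 0.08862
→ bracket: 0.05<=p<0.10

p-value bracket: 0.05<=p<0.10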